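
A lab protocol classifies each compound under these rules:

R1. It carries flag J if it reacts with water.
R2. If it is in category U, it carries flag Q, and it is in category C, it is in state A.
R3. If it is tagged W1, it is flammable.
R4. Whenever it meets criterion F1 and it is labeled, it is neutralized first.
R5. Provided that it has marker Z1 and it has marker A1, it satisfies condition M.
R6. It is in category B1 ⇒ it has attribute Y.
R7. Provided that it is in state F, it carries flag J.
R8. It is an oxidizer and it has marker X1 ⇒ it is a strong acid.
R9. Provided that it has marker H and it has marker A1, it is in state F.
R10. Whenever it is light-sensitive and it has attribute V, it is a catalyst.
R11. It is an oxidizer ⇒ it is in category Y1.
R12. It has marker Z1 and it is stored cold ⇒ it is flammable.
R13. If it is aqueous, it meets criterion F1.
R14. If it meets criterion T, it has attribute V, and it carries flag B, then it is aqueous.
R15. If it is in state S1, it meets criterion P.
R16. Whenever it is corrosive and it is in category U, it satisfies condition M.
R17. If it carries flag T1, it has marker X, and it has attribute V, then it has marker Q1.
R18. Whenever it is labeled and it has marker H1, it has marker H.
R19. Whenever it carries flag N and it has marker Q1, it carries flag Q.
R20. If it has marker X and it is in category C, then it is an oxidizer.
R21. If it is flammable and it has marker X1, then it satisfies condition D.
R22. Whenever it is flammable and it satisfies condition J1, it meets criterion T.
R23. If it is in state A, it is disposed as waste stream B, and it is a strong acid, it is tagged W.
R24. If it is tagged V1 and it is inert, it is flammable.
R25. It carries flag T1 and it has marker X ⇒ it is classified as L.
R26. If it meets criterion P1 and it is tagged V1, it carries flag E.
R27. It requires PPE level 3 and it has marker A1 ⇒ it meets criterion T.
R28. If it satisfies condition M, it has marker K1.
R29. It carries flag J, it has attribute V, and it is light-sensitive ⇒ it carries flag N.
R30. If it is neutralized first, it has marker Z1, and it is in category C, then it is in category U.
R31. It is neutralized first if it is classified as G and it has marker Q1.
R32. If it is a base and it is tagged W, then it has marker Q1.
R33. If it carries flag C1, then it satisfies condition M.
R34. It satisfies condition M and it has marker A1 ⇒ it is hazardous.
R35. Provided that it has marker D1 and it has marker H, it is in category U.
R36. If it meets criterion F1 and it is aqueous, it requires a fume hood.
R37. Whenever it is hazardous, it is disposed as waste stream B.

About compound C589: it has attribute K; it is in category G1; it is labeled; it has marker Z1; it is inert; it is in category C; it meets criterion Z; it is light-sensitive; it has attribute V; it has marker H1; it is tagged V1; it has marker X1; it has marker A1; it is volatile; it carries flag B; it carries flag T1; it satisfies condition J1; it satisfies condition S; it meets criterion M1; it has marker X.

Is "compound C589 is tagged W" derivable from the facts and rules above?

Yes

By R5 (it has marker Z1, it has marker A1): it satisfies condition M.
By R17 (it carries flag T1, it has marker X, it has attribute V): it has marker Q1.
By R18 (it is labeled, it has marker H1): it has marker H.
By R20 (it has marker X, it is in category C): it is an oxidizer.
By R24 (it is tagged V1, it is inert): it is flammable.
By R34 (it satisfies condition M, it has marker A1): it is hazardous.
By R37 (it is hazardous): it is disposed as waste stream B.
By R8 (it is an oxidizer, it has marker X1): it is a strong acid.
By R9 (it has marker H, it has marker A1): it is in state F.
By R22 (it is flammable, it satisfies condition J1): it meets criterion T.
By R7 (it is in state F): it carries flag J.
By R14 (it meets criterion T, it has attribute V, it carries flag B): it is aqueous.
By R29 (it carries flag J, it has attribute V, it is light-sensitive): it carries flag N.
By R13 (it is aqueous): it meets criterion F1.
By R19 (it carries flag N, it has marker Q1): it carries flag Q.
By R4 (it meets criterion F1, it is labeled): it is neutralized first.
By R30 (it is neutralized first, it has marker Z1, it is in category C): it is in category U.
By R2 (it is in category U, it carries flag Q, it is in category C): it is in state A.
By R23 (it is in state A, it is disposed as waste stream B, it is a strong acid): it is tagged W.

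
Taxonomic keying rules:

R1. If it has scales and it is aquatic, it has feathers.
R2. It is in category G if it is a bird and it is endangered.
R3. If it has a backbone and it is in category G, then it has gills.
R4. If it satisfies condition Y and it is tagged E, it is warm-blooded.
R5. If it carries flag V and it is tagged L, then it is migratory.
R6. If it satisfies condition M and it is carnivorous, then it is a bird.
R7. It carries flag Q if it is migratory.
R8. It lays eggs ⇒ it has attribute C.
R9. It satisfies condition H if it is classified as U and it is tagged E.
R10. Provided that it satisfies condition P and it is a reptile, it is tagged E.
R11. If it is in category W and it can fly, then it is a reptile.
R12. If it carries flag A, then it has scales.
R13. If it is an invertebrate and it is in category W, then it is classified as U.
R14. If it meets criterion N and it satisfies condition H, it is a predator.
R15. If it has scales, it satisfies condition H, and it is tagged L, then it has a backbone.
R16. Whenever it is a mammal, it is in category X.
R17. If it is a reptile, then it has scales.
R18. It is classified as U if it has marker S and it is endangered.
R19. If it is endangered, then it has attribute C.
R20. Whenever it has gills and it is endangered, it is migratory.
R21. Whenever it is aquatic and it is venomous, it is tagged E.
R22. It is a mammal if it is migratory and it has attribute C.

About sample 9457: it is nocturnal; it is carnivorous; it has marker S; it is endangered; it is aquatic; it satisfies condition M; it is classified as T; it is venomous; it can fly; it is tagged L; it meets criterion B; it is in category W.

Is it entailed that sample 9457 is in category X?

By R6 (it satisfies condition M, it is carnivorous): it is a bird.
By R11 (it is in category W, it can fly): it is a reptile.
By R17 (it is a reptile): it has scales.
By R18 (it has marker S, it is endangered): it is classified as U.
By R19 (it is endangered): it has attribute C.
By R21 (it is aquatic, it is venomous): it is tagged E.
By R2 (it is a bird, it is endangered): it is in category G.
By R9 (it is classified as U, it is tagged E): it satisfies condition H.
By R15 (it has scales, it satisfies condition H, it is tagged L): it has a backbone.
By R3 (it has a backbone, it is in category G): it has gills.
By R20 (it has gills, it is endangered): it is migratory.
By R22 (it is migratory, it has attribute C): it is a mammal.
By R16 (it is a mammal): it is in category X.

Yes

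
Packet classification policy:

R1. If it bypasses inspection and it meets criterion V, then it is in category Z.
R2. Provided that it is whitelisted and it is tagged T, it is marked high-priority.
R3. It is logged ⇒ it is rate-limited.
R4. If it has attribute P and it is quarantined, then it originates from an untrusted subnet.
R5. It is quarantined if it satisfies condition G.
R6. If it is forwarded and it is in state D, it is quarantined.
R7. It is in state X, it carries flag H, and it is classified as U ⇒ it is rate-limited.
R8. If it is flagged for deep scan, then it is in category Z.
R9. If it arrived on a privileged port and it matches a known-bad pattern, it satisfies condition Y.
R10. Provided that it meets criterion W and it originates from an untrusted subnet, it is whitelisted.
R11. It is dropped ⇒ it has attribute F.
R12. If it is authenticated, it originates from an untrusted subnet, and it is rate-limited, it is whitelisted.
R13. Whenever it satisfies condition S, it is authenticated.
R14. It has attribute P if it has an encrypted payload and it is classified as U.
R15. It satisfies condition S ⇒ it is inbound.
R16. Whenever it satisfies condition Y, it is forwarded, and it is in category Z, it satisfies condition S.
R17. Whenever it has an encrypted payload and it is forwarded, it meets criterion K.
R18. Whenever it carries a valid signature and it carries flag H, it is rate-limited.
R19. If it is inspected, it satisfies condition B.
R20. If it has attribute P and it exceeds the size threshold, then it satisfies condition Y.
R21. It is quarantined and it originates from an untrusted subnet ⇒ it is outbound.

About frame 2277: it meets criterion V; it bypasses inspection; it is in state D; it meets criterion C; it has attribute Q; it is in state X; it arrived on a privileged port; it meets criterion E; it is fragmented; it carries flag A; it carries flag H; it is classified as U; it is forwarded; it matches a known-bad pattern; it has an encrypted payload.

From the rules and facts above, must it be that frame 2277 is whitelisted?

Yes

By R1 (it bypasses inspection, it meets criterion V): it is in category Z.
By R6 (it is forwarded, it is in state D): it is quarantined.
By R7 (it is in state X, it carries flag H, it is classified as U): it is rate-limited.
By R9 (it arrived on a privileged port, it matches a known-bad pattern): it satisfies condition Y.
By R14 (it has an encrypted payload, it is classified as U): it has attribute P.
By R16 (it satisfies condition Y, it is forwarded, it is in category Z): it satisfies condition S.
By R4 (it has attribute P, it is quarantined): it originates from an untrusted subnet.
By R13 (it satisfies condition S): it is authenticated.
By R12 (it is authenticated, it originates from an untrusted subnet, it is rate-limited): it is whitelisted.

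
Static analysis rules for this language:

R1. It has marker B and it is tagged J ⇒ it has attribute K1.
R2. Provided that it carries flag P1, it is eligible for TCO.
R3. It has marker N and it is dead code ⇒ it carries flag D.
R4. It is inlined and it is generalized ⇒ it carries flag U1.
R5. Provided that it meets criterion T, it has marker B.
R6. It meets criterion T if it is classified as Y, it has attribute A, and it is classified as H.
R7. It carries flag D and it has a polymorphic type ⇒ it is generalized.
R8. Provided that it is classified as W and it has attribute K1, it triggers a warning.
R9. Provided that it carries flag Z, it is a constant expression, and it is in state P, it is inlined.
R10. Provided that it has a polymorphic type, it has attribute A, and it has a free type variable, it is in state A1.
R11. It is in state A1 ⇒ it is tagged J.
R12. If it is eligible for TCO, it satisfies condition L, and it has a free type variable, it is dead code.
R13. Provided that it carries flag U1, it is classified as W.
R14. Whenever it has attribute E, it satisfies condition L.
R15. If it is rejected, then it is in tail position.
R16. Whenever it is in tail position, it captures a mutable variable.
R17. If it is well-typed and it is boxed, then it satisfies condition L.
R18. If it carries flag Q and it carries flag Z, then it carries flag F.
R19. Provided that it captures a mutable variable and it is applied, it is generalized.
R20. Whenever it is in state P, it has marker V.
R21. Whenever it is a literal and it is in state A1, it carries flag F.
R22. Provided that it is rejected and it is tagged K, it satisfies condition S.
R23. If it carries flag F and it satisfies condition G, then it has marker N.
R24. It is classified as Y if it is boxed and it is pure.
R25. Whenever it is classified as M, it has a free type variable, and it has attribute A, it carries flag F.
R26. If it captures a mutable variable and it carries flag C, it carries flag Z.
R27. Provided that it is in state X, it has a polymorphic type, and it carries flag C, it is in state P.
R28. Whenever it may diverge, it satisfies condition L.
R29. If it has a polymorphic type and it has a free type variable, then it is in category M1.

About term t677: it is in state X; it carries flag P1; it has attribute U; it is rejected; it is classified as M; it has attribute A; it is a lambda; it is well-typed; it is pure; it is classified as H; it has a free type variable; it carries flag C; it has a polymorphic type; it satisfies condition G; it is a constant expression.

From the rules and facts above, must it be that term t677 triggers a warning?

No

Forward chaining from the given facts derives: is eligible for TCO, is in state A1, is tagged J, is in tail position, captures a mutable variable, carries flag F, carries flag Z, is in state P, is in category M1, is inlined, has marker V, has marker N.
The only rule concluding "it triggers a warning" is R8, which needs "it is classified as W"; that is never established.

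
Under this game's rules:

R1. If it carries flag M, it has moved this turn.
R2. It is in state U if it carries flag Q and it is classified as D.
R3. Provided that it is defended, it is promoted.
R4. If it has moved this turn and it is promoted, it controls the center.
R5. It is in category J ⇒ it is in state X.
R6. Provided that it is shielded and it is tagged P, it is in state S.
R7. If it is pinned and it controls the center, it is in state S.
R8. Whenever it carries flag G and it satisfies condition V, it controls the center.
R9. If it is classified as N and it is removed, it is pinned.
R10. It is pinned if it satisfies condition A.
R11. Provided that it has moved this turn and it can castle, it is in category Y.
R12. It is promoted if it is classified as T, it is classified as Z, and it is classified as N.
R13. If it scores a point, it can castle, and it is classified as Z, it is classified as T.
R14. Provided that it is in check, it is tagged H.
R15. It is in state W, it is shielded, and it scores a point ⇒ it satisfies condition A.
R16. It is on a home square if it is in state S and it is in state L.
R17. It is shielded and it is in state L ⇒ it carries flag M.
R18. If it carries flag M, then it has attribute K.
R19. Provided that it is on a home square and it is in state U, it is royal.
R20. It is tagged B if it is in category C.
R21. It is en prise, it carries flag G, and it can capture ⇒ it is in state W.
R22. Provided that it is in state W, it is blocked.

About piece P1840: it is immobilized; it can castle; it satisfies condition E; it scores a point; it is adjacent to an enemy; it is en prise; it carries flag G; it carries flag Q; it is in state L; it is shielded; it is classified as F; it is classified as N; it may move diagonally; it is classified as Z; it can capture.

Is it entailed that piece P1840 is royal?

Forward chaining from the given facts derives: is classified as T, carries flag M, has attribute K, is in state W, is blocked, has moved this turn, is in category Y, is promoted, satisfies condition A, controls the center, is pinned, is in state S, is on a home square.
The only rule concluding "it is royal" is R19, which needs "it is in state U"; that is never established.

No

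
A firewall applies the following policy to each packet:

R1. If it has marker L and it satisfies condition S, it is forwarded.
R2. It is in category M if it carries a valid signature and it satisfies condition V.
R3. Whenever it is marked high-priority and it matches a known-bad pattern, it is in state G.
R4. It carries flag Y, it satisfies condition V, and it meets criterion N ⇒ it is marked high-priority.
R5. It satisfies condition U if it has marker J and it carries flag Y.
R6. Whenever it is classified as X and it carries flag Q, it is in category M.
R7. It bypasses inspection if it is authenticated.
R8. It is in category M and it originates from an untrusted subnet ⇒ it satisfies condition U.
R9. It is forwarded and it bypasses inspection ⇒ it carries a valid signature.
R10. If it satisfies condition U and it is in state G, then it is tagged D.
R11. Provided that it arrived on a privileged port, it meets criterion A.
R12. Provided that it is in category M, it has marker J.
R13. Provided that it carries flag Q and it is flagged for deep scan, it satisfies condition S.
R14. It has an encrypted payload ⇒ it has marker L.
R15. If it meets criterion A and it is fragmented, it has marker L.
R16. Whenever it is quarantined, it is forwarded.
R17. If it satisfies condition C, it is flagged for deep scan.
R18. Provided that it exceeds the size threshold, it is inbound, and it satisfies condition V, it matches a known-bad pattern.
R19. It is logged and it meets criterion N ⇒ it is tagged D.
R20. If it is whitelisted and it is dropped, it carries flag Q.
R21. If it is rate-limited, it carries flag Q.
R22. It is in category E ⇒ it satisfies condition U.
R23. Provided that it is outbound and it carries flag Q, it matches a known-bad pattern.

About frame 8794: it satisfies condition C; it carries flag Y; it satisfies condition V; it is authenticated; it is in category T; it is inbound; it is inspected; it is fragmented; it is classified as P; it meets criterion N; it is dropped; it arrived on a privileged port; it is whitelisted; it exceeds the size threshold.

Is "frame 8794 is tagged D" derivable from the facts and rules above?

Yes

By R4 (it carries flag Y, it satisfies condition V, it meets criterion N): it is marked high-priority.
By R7 (it is authenticated): it bypasses inspection.
By R11 (it arrived on a privileged port): it meets criterion A.
By R15 (it meets criterion A, it is fragmented): it has marker L.
By R17 (it satisfies condition C): it is flagged for deep scan.
By R18 (it exceeds the size threshold, it is inbound, it satisfies condition V): it matches a known-bad pattern.
By R20 (it is whitelisted, it is dropped): it carries flag Q.
By R3 (it is marked high-priority, it matches a known-bad pattern): it is in state G.
By R13 (it carries flag Q, it is flagged for deep scan): it satisfies condition S.
By R1 (it has marker L, it satisfies condition S): it is forwarded.
By R9 (it is forwarded, it bypasses inspection): it carries a valid signature.
By R2 (it carries a valid signature, it satisfies condition V): it is in category M.
By R12 (it is in category M): it has marker J.
By R5 (it has marker J, it carries flag Y): it satisfies condition U.
By R10 (it satisfies condition U, it is in state G): it is tagged D.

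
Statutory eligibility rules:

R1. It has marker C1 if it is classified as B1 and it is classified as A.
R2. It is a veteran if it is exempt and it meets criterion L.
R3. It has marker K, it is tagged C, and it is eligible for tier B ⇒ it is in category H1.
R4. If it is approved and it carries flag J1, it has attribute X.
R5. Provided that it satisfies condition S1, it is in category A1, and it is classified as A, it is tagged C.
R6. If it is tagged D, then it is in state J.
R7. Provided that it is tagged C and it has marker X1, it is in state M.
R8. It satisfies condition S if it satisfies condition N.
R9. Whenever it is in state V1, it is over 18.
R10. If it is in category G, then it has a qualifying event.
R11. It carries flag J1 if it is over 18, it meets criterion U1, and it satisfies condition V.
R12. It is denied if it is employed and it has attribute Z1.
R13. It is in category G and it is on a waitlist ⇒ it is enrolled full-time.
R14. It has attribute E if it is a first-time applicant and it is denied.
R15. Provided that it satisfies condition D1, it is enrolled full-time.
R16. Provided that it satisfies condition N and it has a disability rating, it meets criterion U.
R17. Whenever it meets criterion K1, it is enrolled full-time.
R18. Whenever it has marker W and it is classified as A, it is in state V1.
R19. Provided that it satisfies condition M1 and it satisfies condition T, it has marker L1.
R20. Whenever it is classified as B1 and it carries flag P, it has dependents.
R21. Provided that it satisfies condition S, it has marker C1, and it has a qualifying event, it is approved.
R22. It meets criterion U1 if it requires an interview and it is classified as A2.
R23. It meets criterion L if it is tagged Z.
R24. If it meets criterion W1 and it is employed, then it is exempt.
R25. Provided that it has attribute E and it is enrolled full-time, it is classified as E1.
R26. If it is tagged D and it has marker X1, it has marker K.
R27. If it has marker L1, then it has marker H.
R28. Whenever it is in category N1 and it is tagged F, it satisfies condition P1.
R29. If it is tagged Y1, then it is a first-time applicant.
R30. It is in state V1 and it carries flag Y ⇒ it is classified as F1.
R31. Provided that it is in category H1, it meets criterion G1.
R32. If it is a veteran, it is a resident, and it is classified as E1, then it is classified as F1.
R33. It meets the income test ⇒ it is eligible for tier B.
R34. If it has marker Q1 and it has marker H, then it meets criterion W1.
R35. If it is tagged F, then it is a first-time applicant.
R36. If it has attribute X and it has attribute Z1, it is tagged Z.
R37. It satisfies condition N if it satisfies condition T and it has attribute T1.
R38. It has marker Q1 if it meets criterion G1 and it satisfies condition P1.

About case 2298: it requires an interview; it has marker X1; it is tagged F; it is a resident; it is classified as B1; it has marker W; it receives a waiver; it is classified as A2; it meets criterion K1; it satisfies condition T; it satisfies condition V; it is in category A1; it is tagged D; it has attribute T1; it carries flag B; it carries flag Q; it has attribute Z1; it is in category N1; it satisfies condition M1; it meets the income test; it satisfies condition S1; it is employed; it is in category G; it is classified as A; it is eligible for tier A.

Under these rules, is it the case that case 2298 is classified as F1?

Yes

By R1 (it is classified as B1, it is classified as A): it has marker C1.
By R5 (it satisfies condition S1, it is in category A1, it is classified as A): it is tagged C.
By R10 (it is in category G): it has a qualifying event.
By R12 (it is employed, it has attribute Z1): it is denied.
By R17 (it meets criterion K1): it is enrolled full-time.
By R18 (it has marker W, it is classified as A): it is in state V1.
By R19 (it satisfies condition M1, it satisfies condition T): it has marker L1.
By R22 (it requires an interview, it is classified as A2): it meets criterion U1.
By R26 (it is tagged D, it has marker X1): it has marker K.
By R27 (it has marker L1): it has marker H.
By R28 (it is in category N1, it is tagged F): it satisfies condition P1.
By R33 (it meets the income test): it is eligible for tier B.
By R35 (it is tagged F): it is a first-time applicant.
By R37 (it satisfies condition T, it has attribute T1): it satisfies condition N.
By R3 (it has marker K, it is tagged C, it is eligible for tier B): it is in category H1.
By R8 (it satisfies condition N): it satisfies condition S.
By R9 (it is in state V1): it is over 18.
By R11 (it is over 18, it meets criterion U1, it satisfies condition V): it carries flag J1.
By R14 (it is a first-time applicant, it is denied): it has attribute E.
By R21 (it satisfies condition S, it has marker C1, it has a qualifying event): it is approved.
By R25 (it has attribute E, it is enrolled full-time): it is classified as E1.
By R31 (it is in category H1): it meets criterion G1.
By R38 (it meets criterion G1, it satisfies condition P1): it has marker Q1.
By R4 (it is approved, it carries flag J1): it has attribute X.
By R34 (it has marker Q1, it has marker H): it meets criterion W1.
By R36 (it has attribute X, it has attribute Z1): it is tagged Z.
By R23 (it is tagged Z): it meets criterion L.
By R24 (it meets criterion W1, it is employed): it is exempt.
By R2 (it is exempt, it meets criterion L): it is a veteran.
By R32 (it is a veteran, it is a resident, it is classified as E1): it is classified as F1.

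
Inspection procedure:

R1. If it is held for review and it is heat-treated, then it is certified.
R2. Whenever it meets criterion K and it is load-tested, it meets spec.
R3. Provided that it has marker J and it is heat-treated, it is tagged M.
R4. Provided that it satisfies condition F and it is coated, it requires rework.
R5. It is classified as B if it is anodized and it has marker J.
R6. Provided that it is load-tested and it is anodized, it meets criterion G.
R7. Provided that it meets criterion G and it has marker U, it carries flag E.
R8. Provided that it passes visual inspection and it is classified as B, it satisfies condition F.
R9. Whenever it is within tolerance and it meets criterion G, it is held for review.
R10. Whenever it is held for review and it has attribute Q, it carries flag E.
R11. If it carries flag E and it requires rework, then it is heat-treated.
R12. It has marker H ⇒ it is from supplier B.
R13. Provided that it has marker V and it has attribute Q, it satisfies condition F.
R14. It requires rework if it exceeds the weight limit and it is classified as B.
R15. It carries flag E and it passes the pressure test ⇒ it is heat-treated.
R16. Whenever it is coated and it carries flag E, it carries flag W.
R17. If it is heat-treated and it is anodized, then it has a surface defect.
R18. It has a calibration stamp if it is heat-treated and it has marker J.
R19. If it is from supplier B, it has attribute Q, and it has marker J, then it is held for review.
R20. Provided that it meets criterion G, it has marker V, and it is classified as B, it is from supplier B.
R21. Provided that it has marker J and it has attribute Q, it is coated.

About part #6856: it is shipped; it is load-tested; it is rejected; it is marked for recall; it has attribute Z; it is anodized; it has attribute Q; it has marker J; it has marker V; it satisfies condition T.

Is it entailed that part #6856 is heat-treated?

By R5 (it is anodized, it has marker J): it is classified as B.
By R6 (it is load-tested, it is anodized): it meets criterion G.
By R13 (it has marker V, it has attribute Q): it satisfies condition F.
By R20 (it meets criterion G, it has marker V, it is classified as B): it is from supplier B.
By R21 (it has marker J, it has attribute Q): it is coated.
By R4 (it satisfies condition F, it is coated): it requires rework.
By R19 (it is from supplier B, it has attribute Q, it has marker J): it is held for review.
By R10 (it is held for review, it has attribute Q): it carries flag E.
By R11 (it carries flag E, it requires rework): it is heat-treated.

Yes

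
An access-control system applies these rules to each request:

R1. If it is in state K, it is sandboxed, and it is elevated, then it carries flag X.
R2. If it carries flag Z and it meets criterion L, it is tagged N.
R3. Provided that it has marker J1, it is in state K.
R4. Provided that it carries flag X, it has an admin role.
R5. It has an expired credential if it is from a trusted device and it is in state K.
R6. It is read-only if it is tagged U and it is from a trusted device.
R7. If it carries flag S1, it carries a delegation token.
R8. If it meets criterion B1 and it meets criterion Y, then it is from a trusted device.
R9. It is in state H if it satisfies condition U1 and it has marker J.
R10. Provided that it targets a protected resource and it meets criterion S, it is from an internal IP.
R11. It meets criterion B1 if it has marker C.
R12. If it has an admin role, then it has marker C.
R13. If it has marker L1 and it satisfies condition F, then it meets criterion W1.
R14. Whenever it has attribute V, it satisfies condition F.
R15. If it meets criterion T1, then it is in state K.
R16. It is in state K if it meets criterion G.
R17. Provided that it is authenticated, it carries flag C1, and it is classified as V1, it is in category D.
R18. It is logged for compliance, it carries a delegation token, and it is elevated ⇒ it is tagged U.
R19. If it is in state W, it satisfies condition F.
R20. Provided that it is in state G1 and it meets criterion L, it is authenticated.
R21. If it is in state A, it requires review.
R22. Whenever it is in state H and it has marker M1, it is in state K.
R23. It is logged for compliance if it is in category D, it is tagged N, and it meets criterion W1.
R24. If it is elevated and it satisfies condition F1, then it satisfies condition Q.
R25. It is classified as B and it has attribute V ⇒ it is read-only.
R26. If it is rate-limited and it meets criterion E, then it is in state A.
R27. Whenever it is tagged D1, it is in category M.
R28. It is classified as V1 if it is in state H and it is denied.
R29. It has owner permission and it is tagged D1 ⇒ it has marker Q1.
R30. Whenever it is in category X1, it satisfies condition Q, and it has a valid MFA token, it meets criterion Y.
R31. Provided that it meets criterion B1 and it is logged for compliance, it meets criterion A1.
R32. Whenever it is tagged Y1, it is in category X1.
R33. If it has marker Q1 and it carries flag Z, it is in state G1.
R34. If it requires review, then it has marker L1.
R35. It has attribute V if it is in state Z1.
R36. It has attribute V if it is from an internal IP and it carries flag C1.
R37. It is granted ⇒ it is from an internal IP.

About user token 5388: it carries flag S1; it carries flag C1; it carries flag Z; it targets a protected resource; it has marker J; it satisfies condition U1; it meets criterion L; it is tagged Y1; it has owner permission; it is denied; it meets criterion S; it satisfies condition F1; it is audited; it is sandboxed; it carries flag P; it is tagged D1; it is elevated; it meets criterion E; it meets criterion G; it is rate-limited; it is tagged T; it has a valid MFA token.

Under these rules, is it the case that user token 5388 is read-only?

By R2 (it carries flag Z, it meets criterion L): it is tagged N.
By R7 (it carries flag S1): it carries a delegation token.
By R9 (it satisfies condition U1, it has marker J): it is in state H.
By R10 (it targets a protected resource, it meets criterion S): it is from an internal IP.
By R16 (it meets criterion G): it is in state K.
By R24 (it is elevated, it satisfies condition F1): it satisfies condition Q.
By R26 (it is rate-limited, it meets criterion E): it is in state A.
By R28 (it is in state H, it is denied): it is classified as V1.
By R29 (it has owner permission, it is tagged D1): it has marker Q1.
By R32 (it is tagged Y1): it is in category X1.
By R33 (it has marker Q1, it carries flag Z): it is in state G1.
By R36 (it is from an internal IP, it carries flag C1): it has attribute V.
By R1 (it is in state K, it is sandboxed, it is elevated): it carries flag X.
By R4 (it carries flag X): it has an admin role.
By R12 (it has an admin role): it has marker C.
By R14 (it has attribute V): it satisfies condition F.
By R20 (it is in state G1, it meets criterion L): it is authenticated.
By R21 (it is in state A): it requires review.
By R30 (it is in category X1, it satisfies condition Q, it has a valid MFA token): it meets criterion Y.
By R34 (it requires review): it has marker L1.
By R11 (it has marker C): it meets criterion B1.
By R13 (it has marker L1, it satisfies condition F): it meets criterion W1.
By R17 (it is authenticated, it carries flag C1, it is classified as V1): it is in category D.
By R23 (it is in category D, it is tagged N, it meets criterion W1): it is logged for compliance.
By R8 (it meets criterion B1, it meets criterion Y): it is from a trusted device.
By R18 (it is logged for compliance, it carries a delegation token, it is elevated): it is tagged U.
By R6 (it is tagged U, it is from a trusted device): it is read-only.

Yes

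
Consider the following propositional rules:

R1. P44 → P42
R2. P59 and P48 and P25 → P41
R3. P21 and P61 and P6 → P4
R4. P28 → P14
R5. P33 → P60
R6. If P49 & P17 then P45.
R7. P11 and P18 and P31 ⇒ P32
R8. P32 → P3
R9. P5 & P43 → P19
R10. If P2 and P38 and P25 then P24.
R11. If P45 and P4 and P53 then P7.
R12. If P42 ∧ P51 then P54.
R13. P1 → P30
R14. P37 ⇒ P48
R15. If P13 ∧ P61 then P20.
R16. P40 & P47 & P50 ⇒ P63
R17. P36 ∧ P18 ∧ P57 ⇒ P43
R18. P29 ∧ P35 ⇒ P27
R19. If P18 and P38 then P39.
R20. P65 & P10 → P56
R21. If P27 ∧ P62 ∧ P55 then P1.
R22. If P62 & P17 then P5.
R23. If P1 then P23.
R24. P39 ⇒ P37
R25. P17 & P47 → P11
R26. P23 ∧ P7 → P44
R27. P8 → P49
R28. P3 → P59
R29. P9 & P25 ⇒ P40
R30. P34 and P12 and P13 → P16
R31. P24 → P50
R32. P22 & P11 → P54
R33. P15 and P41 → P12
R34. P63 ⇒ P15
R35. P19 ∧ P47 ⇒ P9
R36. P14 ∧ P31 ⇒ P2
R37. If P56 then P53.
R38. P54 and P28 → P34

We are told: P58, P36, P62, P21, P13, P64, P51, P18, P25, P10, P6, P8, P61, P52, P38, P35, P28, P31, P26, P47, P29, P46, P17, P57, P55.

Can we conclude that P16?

Forward chaining from the given facts derives: P4, P14, P20, P43, P27, P39, P1, P5, P23, P37, P11, P49, P2, P45, P32, P3, P19, P24, P30, P48, P59, P50, P9, P41, P40, P63, P15, P12.
The only rule concluding P16 is R30, which needs P34; that is never established.

No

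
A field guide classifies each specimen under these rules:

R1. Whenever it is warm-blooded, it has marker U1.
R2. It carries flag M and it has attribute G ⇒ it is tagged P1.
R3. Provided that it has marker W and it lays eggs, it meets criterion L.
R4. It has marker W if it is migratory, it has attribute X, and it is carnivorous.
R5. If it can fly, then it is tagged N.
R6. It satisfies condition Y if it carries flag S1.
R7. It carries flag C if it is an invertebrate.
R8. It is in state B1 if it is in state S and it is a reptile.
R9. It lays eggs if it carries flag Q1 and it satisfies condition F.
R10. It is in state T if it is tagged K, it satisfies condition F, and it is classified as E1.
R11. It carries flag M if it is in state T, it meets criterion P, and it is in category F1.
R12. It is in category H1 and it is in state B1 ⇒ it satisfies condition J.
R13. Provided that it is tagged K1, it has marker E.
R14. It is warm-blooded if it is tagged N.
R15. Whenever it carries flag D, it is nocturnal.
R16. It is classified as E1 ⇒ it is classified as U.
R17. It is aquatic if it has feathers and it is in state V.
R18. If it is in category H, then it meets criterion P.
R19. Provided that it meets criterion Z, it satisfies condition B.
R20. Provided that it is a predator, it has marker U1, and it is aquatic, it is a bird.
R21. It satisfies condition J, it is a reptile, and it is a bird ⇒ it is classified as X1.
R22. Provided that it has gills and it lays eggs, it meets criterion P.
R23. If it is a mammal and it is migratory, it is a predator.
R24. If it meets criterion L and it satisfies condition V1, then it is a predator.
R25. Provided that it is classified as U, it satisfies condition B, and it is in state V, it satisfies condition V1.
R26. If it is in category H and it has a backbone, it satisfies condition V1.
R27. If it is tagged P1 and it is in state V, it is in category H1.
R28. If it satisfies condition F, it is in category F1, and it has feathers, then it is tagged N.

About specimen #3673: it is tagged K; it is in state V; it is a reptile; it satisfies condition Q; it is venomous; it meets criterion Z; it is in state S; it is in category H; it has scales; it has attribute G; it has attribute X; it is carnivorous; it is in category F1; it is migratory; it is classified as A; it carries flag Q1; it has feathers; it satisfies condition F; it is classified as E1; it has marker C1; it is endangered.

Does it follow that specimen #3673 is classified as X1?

By R4 (it is migratory, it has attribute X, it is carnivorous): it has marker W.
By R8 (it is in state S, it is a reptile): it is in state B1.
By R9 (it carries flag Q1, it satisfies condition F): it lays eggs.
By R10 (it is tagged K, it satisfies condition F, it is classified as E1): it is in state T.
By R16 (it is classified as E1): it is classified as U.
By R17 (it has feathers, it is in state V): it is aquatic.
By R18 (it is in category H): it meets criterion P.
By R19 (it meets criterion Z): it satisfies condition B.
By R25 (it is classified as U, it satisfies condition B, it is in state V): it satisfies condition V1.
By R28 (it satisfies condition F, it is in category F1, it has feathers): it is tagged N.
By R3 (it has marker W, it lays eggs): it meets criterion L.
By R11 (it is in state T, it meets criterion P, it is in category F1): it carries flag M.
By R14 (it is tagged N): it is warm-blooded.
By R24 (it meets criterion L, it satisfies condition V1): it is a predator.
By R1 (it is warm-blooded): it has marker U1.
By R2 (it carries flag M, it has attribute G): it is tagged P1.
By R20 (it is a predator, it has marker U1, it is aquatic): it is a bird.
By R27 (it is tagged P1, it is in state V): it is in category H1.
By R12 (it is in category H1, it is in state B1): it satisfies condition J.
By R21 (it satisfies condition J, it is a reptile, it is a bird): it is classified as X1.

Yes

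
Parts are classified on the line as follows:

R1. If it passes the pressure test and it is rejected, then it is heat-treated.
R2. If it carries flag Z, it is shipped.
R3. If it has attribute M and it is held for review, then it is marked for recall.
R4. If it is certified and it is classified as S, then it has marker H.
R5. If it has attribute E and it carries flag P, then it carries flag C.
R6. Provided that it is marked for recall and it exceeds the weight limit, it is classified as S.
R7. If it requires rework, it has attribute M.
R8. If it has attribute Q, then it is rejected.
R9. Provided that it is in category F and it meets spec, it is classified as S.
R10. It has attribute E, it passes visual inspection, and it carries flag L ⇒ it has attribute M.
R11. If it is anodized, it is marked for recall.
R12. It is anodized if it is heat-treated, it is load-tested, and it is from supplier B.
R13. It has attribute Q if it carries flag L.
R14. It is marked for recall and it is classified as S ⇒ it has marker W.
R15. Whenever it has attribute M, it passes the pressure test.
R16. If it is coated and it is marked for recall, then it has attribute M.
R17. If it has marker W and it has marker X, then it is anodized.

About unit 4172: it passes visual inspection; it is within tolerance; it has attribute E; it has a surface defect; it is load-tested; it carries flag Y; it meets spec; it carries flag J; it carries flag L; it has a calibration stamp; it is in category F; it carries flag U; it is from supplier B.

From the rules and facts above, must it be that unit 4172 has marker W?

Yes

By R9 (it is in category F, it meets spec): it is classified as S.
By R10 (it has attribute E, it passes visual inspection, it carries flag L): it has attribute M.
By R13 (it carries flag L): it has attribute Q.
By R15 (it has attribute M): it passes the pressure test.
By R8 (it has attribute Q): it is rejected.
By R1 (it passes the pressure test, it is rejected): it is heat-treated.
By R12 (it is heat-treated, it is load-tested, it is from supplier B): it is anodized.
By R11 (it is anodized): it is marked for recall.
By R14 (it is marked for recall, it is classified as S): it has marker W.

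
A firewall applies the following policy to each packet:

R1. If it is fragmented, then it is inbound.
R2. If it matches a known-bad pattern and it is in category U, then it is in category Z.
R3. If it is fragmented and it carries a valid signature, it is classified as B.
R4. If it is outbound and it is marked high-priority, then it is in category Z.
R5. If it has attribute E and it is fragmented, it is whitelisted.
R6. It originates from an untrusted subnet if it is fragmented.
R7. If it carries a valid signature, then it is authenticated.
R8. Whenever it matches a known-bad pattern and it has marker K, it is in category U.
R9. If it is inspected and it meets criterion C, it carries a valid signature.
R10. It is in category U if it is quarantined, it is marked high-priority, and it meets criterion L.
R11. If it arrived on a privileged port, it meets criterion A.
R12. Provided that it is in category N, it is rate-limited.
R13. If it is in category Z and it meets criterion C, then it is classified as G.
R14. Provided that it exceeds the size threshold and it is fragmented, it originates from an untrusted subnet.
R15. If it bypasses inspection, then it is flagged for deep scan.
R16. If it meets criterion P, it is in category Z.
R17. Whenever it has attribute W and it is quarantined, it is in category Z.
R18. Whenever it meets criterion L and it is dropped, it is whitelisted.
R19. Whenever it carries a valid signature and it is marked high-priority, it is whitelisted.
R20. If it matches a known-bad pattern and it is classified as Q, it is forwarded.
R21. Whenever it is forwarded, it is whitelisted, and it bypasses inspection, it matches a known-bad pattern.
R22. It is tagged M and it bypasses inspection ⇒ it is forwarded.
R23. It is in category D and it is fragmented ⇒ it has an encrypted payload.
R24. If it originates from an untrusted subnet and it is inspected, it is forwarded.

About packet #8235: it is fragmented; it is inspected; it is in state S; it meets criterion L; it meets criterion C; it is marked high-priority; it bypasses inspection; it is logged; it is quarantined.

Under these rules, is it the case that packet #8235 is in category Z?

Yes

By R6 (it is fragmented): it originates from an untrusted subnet.
By R9 (it is inspected, it meets criterion C): it carries a valid signature.
By R10 (it is quarantined, it is marked high-priority, it meets criterion L): it is in category U.
By R19 (it carries a valid signature, it is marked high-priority): it is whitelisted.
By R24 (it originates from an untrusted subnet, it is inspected): it is forwarded.
By R21 (it is forwarded, it is whitelisted, it bypasses inspection): it matches a known-bad pattern.
By R2 (it matches a known-bad pattern, it is in category U): it is in category Z.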